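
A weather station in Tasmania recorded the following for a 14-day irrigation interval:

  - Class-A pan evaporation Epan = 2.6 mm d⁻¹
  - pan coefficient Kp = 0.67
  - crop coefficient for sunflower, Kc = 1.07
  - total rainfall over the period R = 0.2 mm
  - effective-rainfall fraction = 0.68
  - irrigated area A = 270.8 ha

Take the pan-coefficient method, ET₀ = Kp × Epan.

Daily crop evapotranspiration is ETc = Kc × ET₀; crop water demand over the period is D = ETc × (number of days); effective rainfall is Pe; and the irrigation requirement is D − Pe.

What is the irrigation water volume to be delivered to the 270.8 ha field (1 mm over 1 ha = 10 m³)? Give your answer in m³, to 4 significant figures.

ET₀ = 0.67 × 2.6 = 1.7420 mm/d
ETc = Kc × ET₀ = 1.07 × 1.7420 = 1.8639 mm/d
Crop demand D = ETc × 14 d = 1.8639 × 14 = 26.095 mm
Pe = 0.68 × 0.2 = 0.136 mm
D − Pe = 26.095 − 0.136 = 25.959 mm
Volume = 25.959 mm × 270.8 ha × 10 = 70297.0 m³

70300 m³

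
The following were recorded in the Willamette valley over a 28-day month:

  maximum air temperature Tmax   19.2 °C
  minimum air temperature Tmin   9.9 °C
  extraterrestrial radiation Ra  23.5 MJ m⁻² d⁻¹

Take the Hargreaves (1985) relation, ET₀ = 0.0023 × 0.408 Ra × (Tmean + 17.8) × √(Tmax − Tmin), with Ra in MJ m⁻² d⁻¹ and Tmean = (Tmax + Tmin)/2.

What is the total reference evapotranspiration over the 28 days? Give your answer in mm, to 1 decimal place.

Tmean = (19.2 + 9.9)/2 = 14.55 °C
0.408 Ra = 0.408 × 23.5 = 9.5880 mm/d equivalent
ET₀ = 0.0023 × 9.5880 × (14.55 + 17.8) × √9.3 = 0.0023 × 9.5880 × 32.35 × 3.0496 = 2.1756 mm/d
Over 28 days: 2.1756 × 28 = 60.917 mm

60.9 mm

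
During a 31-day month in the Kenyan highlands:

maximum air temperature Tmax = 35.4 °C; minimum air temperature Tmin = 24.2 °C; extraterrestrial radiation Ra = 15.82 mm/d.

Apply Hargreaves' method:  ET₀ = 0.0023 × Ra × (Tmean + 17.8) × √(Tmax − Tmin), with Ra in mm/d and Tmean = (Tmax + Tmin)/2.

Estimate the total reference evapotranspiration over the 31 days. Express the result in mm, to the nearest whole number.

180 mm

Tmean = (35.4 + 24.2)/2 = 29.80 °C
ET₀ = 0.0023 × 15.82 × (29.80 + 17.8) × √11.2 = 0.0023 × 15.82 × 47.60 × 3.3466 = 5.7962 mm/d
Over 31 days: 5.7962 × 31 = 179.682 mm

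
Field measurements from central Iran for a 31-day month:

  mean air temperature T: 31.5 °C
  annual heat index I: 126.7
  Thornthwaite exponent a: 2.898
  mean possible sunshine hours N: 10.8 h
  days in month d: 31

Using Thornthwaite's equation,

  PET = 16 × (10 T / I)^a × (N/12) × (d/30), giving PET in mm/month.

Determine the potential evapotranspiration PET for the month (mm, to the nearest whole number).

208 mm

10T/I = 10 × 31.5 / 126.7 = 2.4862
(10T/I)^a = 2.4862^2.898 = 14.0044
Uncorrected PET = 16 × 14.0044 = 224.070 mm
Correction = (N/12)(d/30) = (10.8/12)(31/30) = 0.9300
PET = 224.070 × 0.9300 = 208.385 mm/month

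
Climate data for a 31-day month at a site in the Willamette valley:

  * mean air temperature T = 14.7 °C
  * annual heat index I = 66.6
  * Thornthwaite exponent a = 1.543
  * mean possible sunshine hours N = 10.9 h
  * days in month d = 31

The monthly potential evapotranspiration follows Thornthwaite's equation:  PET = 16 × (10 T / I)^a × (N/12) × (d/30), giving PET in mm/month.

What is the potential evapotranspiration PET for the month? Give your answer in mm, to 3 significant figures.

51.0 mm

10T/I = 10 × 14.7 / 66.6 = 2.2072
(10T/I)^a = 2.2072^1.543 = 3.3927
Uncorrected PET = 16 × 3.3927 = 54.283 mm
Correction = (N/12)(d/30) = (10.9/12)(31/30) = 0.9386
PET = 54.283 × 0.9386 = 50.950 mm/month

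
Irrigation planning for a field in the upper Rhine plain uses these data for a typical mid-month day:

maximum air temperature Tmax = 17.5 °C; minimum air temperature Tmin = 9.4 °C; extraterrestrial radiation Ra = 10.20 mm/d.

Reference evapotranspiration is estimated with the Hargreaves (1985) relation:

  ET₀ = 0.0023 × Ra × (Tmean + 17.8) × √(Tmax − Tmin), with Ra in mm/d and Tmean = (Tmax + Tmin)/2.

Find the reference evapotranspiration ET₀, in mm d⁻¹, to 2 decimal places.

Tmean = (17.5 + 9.4)/2 = 13.45 °C
ET₀ = 0.0023 × 10.20 × (13.45 + 17.8) × √8.1 = 0.0023 × 10.20 × 31.25 × 2.8460 = 2.0865 mm/d

2.09 mm d⁻¹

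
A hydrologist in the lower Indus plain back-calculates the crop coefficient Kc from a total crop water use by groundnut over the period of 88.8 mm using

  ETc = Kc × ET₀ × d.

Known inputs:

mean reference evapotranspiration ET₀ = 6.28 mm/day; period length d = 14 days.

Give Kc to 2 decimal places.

1.01

ETc = Kc × ET₀ × d  ⇒  Kc = ETc / (ET₀ × d)
Kc = 88.8 / (6.28 × 14) = 88.8 / 87.92 = 1.0100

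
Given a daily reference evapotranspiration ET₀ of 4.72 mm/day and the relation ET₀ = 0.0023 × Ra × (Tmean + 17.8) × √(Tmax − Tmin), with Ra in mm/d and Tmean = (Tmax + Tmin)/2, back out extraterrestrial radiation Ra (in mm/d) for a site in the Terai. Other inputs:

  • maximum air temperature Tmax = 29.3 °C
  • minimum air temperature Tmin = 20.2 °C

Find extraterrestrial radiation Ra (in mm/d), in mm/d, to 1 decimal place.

Tmean = 24.75 °C; √ΔT = 3.0166
Ra = ET₀ / [0.0023 × (Tmean+17.8) × √ΔT] = 4.72 / (0.0023 × 42.55 × 3.0166) = 15.988 mm/d

16.0 mm/d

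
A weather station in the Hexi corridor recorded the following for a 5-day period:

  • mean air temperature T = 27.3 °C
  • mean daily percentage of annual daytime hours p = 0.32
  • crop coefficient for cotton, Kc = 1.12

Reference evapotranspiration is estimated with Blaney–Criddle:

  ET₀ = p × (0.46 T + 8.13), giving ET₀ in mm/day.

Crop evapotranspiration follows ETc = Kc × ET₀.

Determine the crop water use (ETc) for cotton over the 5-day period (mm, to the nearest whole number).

37 mm

ET₀ = 0.32 × (0.46 × 27.3 + 8.13) = 0.32 × 20.688 = 6.6202 mm/d
ETc = Kc × ET₀ = 1.12 × 6.6202 = 7.4146 mm/d
Over 5 days: 7.4146 × 5 = 37.073 mm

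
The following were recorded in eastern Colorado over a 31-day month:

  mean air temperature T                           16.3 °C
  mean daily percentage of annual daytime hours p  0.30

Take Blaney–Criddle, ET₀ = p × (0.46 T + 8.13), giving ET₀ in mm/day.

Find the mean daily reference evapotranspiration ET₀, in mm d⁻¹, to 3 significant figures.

4.69 mm d⁻¹

ET₀ = 0.30 × (0.46 × 16.3 + 8.13) = 0.30 × 15.628 = 4.6884 mm/d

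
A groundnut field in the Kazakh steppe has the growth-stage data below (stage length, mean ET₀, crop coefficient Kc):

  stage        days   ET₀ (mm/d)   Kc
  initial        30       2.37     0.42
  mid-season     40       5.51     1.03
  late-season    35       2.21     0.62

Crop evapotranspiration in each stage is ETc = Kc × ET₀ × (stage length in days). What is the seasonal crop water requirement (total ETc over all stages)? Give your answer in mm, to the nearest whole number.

305 mm

initial: 0.42 × 2.37 × 30 = 29.86 mm
mid-season: 1.03 × 5.51 × 40 = 227.01 mm
late-season: 0.62 × 2.21 × 35 = 47.96 mm
Seasonal total = 304.83 mm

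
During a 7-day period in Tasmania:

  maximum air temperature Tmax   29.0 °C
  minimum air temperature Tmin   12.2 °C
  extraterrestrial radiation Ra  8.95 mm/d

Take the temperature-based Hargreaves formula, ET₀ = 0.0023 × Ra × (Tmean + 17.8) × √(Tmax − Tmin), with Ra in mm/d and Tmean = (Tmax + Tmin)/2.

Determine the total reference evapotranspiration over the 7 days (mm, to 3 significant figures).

22.7 mm

Tmean = (29.0 + 12.2)/2 = 20.60 °C
ET₀ = 0.0023 × 8.95 × (20.60 + 17.8) × √16.8 = 0.0023 × 8.95 × 38.40 × 4.0988 = 3.2400 mm/d
Over 7 days: 3.2400 × 7 = 22.680 mm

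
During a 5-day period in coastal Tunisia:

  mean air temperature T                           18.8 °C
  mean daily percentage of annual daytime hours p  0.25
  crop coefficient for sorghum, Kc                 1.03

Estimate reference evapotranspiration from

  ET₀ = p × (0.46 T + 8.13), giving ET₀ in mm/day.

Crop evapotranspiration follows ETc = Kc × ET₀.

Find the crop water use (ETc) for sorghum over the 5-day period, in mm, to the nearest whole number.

ET₀ = 0.25 × (0.46 × 18.8 + 8.13) = 0.25 × 16.778 = 4.1945 mm/d
ETc = Kc × ET₀ = 1.03 × 4.1945 = 4.3203 mm/d
Over 5 days: 4.3203 × 5 = 21.602 mm

22 mm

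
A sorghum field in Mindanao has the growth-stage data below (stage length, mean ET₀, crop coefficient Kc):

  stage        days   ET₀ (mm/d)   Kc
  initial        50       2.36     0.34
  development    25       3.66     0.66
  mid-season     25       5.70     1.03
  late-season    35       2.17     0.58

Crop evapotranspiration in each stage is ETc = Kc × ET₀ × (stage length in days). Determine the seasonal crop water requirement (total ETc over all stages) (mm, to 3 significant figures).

initial: 0.34 × 2.36 × 50 = 40.12 mm
development: 0.66 × 3.66 × 25 = 60.39 mm
mid-season: 1.03 × 5.70 × 25 = 146.78 mm
late-season: 0.58 × 2.17 × 35 = 44.05 mm
Seasonal total = 291.34 mm

291 mm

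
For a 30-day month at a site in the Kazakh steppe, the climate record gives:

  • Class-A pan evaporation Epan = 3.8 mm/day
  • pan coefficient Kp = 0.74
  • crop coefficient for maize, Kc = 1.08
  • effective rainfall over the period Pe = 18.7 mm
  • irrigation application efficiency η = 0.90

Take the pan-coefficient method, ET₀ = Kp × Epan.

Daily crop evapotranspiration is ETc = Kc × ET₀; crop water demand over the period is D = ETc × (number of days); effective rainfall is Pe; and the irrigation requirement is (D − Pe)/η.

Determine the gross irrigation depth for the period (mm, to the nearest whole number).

ET₀ = 0.74 × 3.8 = 2.8120 mm/d
ETc = Kc × ET₀ = 1.08 × 2.8120 = 3.0370 mm/d
Crop demand D = ETc × 30 d = 3.0370 × 30 = 91.110 mm
D − Pe = 91.110 − 18.7 = 72.410 mm
Gross irrigation = 72.410 / 0.90 = 80.456 mm

80 mm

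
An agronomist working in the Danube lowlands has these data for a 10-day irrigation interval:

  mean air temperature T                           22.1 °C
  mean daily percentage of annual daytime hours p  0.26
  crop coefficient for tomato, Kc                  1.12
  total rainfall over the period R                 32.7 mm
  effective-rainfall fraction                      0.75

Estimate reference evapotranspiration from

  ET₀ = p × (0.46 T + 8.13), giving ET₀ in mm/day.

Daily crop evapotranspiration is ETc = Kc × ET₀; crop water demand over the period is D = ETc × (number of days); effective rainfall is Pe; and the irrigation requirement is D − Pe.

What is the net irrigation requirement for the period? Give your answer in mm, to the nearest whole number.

ET₀ = 0.26 × (0.46 × 22.1 + 8.13) = 0.26 × 18.296 = 4.7570 mm/d
ETc = Kc × ET₀ = 1.12 × 4.7570 = 5.3278 mm/d
Crop demand D = ETc × 10 d = 5.3278 × 10 = 53.278 mm
Pe = 0.75 × 32.7 = 24.525 mm
D − Pe = 53.278 − 24.525 = 28.753 mm

29 mm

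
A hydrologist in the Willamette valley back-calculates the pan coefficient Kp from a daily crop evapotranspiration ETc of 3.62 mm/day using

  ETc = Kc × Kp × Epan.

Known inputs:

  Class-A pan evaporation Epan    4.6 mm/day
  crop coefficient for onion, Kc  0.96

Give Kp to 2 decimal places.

0.82

ETc = Kc × Kp × Epan  ⇒  Kp = ETc / (Kc × Epan)
Kp = 3.62 / (0.96 × 4.6) = 3.62 / 4.416 = 0.8197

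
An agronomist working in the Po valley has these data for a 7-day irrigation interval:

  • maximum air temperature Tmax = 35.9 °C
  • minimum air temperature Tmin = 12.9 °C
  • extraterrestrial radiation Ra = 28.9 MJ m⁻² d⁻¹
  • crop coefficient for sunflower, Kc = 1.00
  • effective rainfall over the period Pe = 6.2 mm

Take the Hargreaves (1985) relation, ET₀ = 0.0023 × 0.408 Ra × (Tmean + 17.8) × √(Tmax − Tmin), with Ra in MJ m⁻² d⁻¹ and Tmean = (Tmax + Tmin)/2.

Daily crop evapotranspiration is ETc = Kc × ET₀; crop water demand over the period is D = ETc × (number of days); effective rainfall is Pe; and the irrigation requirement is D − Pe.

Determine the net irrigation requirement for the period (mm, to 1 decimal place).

32.2 mm

Tmean = (35.9 + 12.9)/2 = 24.40 °C
0.408 Ra = 0.408 × 28.9 = 11.7912 mm/d equivalent
ET₀ = 0.0023 × 11.7912 × (24.40 + 17.8) × √23.0 = 0.0023 × 11.7912 × 42.20 × 4.7958 = 5.4886 mm/d
ETc = Kc × ET₀ = 1.00 × 5.4886 = 5.4886 mm/d
Crop demand D = ETc × 7 d = 5.4886 × 7 = 38.420 mm
D − Pe = 38.420 − 6.2 = 32.220 mm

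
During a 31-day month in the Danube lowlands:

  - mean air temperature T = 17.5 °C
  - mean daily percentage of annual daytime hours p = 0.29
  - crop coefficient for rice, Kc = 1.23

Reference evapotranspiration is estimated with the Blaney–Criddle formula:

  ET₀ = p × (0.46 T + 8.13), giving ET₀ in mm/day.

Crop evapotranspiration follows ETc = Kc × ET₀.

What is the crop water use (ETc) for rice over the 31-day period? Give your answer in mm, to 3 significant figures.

ET₀ = 0.29 × (0.46 × 17.5 + 8.13) = 0.29 × 16.180 = 4.6922 mm/d
ETc = Kc × ET₀ = 1.23 × 4.6922 = 5.7714 mm/d
Over 31 days: 5.7714 × 31 = 178.913 mm

179 mm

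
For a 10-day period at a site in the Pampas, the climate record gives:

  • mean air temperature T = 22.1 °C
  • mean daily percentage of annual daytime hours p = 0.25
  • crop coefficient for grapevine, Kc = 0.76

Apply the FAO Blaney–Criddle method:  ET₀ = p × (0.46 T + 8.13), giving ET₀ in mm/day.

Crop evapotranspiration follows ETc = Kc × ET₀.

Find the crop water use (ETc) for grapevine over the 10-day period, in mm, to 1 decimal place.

ET₀ = 0.25 × (0.46 × 22.1 + 8.13) = 0.25 × 18.296 = 4.5740 mm/d
ETc = Kc × ET₀ = 0.76 × 4.5740 = 3.4762 mm/d
Over 10 days: 3.4762 × 10 = 34.762 mm

34.8 mm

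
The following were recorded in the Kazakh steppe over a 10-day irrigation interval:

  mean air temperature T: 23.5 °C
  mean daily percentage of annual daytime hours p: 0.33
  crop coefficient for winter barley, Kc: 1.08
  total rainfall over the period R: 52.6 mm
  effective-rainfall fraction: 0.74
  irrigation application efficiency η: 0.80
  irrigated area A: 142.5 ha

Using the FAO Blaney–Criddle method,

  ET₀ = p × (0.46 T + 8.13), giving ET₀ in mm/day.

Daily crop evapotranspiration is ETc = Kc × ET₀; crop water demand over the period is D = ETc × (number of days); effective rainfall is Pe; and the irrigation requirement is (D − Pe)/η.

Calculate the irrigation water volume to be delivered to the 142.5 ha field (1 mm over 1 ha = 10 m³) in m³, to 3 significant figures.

50900 m³

ET₀ = 0.33 × (0.46 × 23.5 + 8.13) = 0.33 × 18.940 = 6.2502 mm/d
ETc = Kc × ET₀ = 1.08 × 6.2502 = 6.7502 mm/d
Crop demand D = ETc × 10 d = 6.7502 × 10 = 67.502 mm
Pe = 0.74 × 52.6 = 38.924 mm
D − Pe = 67.502 − 38.924 = 28.578 mm
Gross irrigation = 28.578 / 0.80 = 35.723 mm
Volume = 35.723 mm × 142.5 ha × 10 = 50905.3 m³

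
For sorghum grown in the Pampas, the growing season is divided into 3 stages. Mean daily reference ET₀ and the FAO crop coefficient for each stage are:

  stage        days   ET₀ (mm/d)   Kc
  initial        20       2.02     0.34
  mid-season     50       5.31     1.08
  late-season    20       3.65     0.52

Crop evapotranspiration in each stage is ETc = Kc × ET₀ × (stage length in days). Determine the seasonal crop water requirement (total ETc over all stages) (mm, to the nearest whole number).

338 mm

initial: 0.34 × 2.02 × 20 = 13.74 mm
mid-season: 1.08 × 5.31 × 50 = 286.74 mm
late-season: 0.52 × 3.65 × 20 = 37.96 mm
Seasonal total = 338.44 mm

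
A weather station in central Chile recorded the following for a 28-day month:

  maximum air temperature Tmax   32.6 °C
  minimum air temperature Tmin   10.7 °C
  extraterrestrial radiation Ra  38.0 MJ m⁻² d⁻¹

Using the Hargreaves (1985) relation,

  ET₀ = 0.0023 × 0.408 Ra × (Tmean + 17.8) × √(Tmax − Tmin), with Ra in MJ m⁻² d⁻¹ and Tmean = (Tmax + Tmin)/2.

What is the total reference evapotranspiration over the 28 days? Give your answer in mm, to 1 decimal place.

184.3 mm

Tmean = (32.6 + 10.7)/2 = 21.65 °C
0.408 Ra = 0.408 × 38.0 = 15.5040 mm/d equivalent
ET₀ = 0.0023 × 15.5040 × (21.65 + 17.8) × √21.9 = 0.0023 × 15.5040 × 39.45 × 4.6797 = 6.5832 mm/d
Over 28 days: 6.5832 × 28 = 184.330 mm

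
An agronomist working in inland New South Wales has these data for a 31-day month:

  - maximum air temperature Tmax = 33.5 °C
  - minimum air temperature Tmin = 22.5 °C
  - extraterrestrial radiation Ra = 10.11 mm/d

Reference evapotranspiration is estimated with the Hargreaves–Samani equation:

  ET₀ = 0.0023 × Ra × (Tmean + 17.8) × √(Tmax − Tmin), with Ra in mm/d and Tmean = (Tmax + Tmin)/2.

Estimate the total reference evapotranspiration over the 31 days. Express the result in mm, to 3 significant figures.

109 mm

Tmean = (33.5 + 22.5)/2 = 28.00 °C
ET₀ = 0.0023 × 10.11 × (28.00 + 17.8) × √11.0 = 0.0023 × 10.11 × 45.80 × 3.3166 = 3.5321 mm/d
Over 31 days: 3.5321 × 31 = 109.495 mm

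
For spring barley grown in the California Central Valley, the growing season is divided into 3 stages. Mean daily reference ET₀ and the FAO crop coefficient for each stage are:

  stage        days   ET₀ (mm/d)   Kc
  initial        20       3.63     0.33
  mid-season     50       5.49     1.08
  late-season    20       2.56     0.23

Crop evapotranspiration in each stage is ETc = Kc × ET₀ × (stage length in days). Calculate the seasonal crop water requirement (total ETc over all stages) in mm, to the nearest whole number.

initial: 0.33 × 3.63 × 20 = 23.96 mm
mid-season: 1.08 × 5.49 × 50 = 296.46 mm
late-season: 0.23 × 2.56 × 20 = 11.78 mm
Seasonal total = 332.20 mm

332 mm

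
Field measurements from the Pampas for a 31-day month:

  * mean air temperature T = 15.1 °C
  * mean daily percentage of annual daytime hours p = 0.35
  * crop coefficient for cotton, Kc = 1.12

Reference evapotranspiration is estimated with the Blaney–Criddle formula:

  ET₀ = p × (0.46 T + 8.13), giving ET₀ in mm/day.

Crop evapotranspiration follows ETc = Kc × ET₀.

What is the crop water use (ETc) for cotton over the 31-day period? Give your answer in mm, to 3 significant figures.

ET₀ = 0.35 × (0.46 × 15.1 + 8.13) = 0.35 × 15.076 = 5.2766 mm/d
ETc = Kc × ET₀ = 1.12 × 5.2766 = 5.9098 mm/d
Over 31 days: 5.9098 × 31 = 183.204 mm

183 mm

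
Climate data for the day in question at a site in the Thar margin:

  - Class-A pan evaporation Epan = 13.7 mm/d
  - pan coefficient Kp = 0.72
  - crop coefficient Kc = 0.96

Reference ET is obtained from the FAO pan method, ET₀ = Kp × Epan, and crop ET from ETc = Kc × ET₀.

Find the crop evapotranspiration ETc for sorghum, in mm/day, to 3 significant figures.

9.47 mm/day

ET₀ = 0.72 × 13.7 = 9.8640 mm/d
ETc = Kc × ET₀ = 0.96 × 9.8640 = 9.4694 mm/d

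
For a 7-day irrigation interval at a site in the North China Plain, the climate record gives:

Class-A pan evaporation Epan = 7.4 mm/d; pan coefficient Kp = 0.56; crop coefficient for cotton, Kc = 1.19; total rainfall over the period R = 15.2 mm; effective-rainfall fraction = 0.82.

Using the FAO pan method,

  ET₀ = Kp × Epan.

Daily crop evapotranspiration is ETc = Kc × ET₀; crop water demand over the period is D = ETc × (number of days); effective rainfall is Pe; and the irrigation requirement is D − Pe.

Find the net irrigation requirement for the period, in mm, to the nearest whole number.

ET₀ = 0.56 × 7.4 = 4.1440 mm/d
ETc = Kc × ET₀ = 1.19 × 4.1440 = 4.9314 mm/d
Crop demand D = ETc × 7 d = 4.9314 × 7 = 34.520 mm
Pe = 0.82 × 15.2 = 12.464 mm
D − Pe = 34.520 − 12.464 = 22.056 mm

22 mm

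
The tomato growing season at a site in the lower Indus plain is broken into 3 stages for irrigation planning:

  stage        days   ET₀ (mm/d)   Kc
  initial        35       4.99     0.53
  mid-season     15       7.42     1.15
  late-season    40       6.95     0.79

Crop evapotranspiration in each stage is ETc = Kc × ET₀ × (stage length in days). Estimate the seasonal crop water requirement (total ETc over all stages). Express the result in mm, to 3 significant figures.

initial: 0.53 × 4.99 × 35 = 92.56 mm
mid-season: 1.15 × 7.42 × 15 = 128.00 mm
late-season: 0.79 × 6.95 × 40 = 219.62 mm
Seasonal total = 440.18 mm

440 mm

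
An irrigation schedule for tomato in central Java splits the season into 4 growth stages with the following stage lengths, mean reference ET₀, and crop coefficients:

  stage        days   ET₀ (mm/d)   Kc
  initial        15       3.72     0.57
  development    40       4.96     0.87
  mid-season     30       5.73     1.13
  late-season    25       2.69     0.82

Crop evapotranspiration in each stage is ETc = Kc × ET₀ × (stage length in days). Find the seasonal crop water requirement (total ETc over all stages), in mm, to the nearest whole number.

454 mm

initial: 0.57 × 3.72 × 15 = 31.81 mm
development: 0.87 × 4.96 × 40 = 172.61 mm
mid-season: 1.13 × 5.73 × 30 = 194.25 mm
late-season: 0.82 × 2.69 × 25 = 55.15 mm
Seasonal total = 453.82 mm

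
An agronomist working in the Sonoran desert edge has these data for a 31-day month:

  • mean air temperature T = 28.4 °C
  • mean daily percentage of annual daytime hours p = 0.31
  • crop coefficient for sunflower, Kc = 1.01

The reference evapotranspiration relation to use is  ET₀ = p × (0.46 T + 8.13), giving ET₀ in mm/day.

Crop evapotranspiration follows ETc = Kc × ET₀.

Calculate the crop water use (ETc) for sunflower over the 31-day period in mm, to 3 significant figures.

206 mm

ET₀ = 0.31 × (0.46 × 28.4 + 8.13) = 0.31 × 21.194 = 6.5701 mm/d
ETc = Kc × ET₀ = 1.01 × 6.5701 = 6.6358 mm/d
Over 31 days: 6.6358 × 31 = 205.710 mm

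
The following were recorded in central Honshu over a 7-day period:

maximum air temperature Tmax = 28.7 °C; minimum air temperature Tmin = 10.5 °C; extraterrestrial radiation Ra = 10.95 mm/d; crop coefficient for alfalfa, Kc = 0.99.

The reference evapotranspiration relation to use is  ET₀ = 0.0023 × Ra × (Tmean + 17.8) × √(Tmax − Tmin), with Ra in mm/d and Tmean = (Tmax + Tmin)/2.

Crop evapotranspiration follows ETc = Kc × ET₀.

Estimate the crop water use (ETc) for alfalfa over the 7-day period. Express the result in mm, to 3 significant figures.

27.8 mm

Tmean = (28.7 + 10.5)/2 = 19.60 °C
ET₀ = 0.0023 × 10.95 × (19.60 + 17.8) × √18.2 = 0.0023 × 10.95 × 37.40 × 4.2661 = 4.0183 mm/d
ETc = Kc × ET₀ = 0.99 × 4.0183 = 3.9781 mm/d
Over 7 days: 3.9781 × 7 = 27.847 mm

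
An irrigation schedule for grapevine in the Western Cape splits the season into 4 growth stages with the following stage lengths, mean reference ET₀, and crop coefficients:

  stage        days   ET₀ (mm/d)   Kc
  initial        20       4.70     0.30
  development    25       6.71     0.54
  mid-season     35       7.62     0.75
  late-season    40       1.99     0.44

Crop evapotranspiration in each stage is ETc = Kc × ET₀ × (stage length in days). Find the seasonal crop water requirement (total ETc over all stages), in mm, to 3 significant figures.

354 mm

initial: 0.30 × 4.70 × 20 = 28.20 mm
development: 0.54 × 6.71 × 25 = 90.59 mm
mid-season: 0.75 × 7.62 × 35 = 200.03 mm
late-season: 0.44 × 1.99 × 40 = 35.02 mm
Seasonal total = 353.84 mm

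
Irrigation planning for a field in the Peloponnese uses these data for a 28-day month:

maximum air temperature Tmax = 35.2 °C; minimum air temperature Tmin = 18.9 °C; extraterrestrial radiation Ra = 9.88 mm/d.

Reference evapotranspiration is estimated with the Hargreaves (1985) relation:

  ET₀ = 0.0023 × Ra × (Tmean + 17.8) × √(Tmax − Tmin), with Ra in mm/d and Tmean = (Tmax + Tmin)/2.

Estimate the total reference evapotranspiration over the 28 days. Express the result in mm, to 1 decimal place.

115.2 mm

Tmean = (35.2 + 18.9)/2 = 27.05 °C
ET₀ = 0.0023 × 9.88 × (27.05 + 17.8) × √16.3 = 0.0023 × 9.88 × 44.85 × 4.0373 = 4.1147 mm/d
Over 28 days: 4.1147 × 28 = 115.212 mm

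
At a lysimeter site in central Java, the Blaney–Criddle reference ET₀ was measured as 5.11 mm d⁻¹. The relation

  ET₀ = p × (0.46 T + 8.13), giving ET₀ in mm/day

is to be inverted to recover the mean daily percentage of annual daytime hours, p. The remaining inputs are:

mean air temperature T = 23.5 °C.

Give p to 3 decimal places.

0.270

p = ET₀ / (0.46 T + 8.13) = 5.11 / (0.46 × 23.5 + 8.13) = 5.11 / 18.940 = 0.2698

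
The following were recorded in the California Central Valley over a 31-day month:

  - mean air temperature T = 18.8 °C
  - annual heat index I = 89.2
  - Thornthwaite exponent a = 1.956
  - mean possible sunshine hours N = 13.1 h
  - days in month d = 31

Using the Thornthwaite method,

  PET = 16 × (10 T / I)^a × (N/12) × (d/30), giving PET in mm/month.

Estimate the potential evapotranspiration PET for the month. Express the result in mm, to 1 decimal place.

77.6 mm

10T/I = 10 × 18.8 / 89.2 = 2.1076
(10T/I)^a = 2.1076^1.956 = 4.2986
Uncorrected PET = 16 × 4.2986 = 68.778 mm
Correction = (N/12)(d/30) = (13.1/12)(31/30) = 1.1281
PET = 68.778 × 1.1281 = 77.588 mm/month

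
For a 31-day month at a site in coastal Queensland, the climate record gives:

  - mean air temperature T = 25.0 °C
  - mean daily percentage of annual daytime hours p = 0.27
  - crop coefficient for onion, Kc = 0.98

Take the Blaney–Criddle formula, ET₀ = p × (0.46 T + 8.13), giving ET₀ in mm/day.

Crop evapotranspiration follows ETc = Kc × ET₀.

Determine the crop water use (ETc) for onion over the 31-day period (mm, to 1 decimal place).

ET₀ = 0.27 × (0.46 × 25.0 + 8.13) = 0.27 × 19.630 = 5.3001 mm/d
ETc = Kc × ET₀ = 0.98 × 5.3001 = 5.1941 mm/d
Over 31 days: 5.1941 × 31 = 161.017 mm

161.0 mm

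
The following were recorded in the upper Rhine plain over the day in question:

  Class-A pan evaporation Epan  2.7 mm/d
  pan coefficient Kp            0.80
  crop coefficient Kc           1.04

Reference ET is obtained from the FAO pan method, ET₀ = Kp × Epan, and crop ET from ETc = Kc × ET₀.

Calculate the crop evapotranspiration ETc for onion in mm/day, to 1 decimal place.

ET₀ = 0.80 × 2.7 = 2.1600 mm/d
ETc = Kc × ET₀ = 1.04 × 2.1600 = 2.2464 mm/d

2.2 mm/day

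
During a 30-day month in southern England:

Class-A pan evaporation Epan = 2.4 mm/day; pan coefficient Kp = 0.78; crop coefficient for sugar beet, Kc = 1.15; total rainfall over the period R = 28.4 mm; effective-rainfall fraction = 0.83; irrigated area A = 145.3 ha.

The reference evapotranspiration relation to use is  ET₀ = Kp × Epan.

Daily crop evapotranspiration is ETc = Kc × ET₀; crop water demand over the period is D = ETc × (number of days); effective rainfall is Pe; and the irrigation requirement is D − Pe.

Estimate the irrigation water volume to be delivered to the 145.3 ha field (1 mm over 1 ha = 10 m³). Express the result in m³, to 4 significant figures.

ET₀ = 0.78 × 2.4 = 1.8720 mm/d
ETc = Kc × ET₀ = 1.15 × 1.8720 = 2.1528 mm/d
Crop demand D = ETc × 30 d = 2.1528 × 30 = 64.584 mm
Pe = 0.83 × 28.4 = 23.572 mm
D − Pe = 64.584 − 23.572 = 41.012 mm
Volume = 41.012 mm × 145.3 ha × 10 = 59590.4 m³

59590 m³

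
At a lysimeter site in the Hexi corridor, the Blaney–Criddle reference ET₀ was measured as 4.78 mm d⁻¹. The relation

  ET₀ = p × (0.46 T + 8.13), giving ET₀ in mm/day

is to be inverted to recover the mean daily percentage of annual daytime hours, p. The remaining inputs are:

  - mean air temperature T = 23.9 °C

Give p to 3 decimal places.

0.250

p = ET₀ / (0.46 T + 8.13) = 4.78 / (0.46 × 23.9 + 8.13) = 4.78 / 19.124 = 0.2499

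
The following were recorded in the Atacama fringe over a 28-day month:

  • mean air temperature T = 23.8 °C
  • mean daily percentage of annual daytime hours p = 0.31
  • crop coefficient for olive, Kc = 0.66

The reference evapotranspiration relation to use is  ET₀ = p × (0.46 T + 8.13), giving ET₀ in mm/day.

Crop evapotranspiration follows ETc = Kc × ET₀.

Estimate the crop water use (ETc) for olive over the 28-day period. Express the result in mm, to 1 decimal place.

ET₀ = 0.31 × (0.46 × 23.8 + 8.13) = 0.31 × 19.078 = 5.9142 mm/d
ETc = Kc × ET₀ = 0.66 × 5.9142 = 3.9034 mm/d
Over 28 days: 3.9034 × 28 = 109.295 mm

109.3 mm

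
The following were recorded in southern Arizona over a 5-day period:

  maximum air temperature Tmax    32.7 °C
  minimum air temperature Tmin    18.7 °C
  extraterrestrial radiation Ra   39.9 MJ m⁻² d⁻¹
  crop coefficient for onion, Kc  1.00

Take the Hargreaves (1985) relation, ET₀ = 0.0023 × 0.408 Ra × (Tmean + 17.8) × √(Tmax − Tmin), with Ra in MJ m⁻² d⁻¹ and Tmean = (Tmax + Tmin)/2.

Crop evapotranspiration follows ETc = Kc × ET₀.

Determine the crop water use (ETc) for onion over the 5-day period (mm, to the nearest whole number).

Tmean = (32.7 + 18.7)/2 = 25.70 °C
0.408 Ra = 0.408 × 39.9 = 16.2792 mm/d equivalent
ET₀ = 0.0023 × 16.2792 × (25.70 + 17.8) × √14.0 = 0.0023 × 16.2792 × 43.50 × 3.7417 = 6.0942 mm/d
ETc = Kc × ET₀ = 1.00 × 6.0942 = 6.0942 mm/d
Over 5 days: 6.0942 × 5 = 30.471 mm

30 mm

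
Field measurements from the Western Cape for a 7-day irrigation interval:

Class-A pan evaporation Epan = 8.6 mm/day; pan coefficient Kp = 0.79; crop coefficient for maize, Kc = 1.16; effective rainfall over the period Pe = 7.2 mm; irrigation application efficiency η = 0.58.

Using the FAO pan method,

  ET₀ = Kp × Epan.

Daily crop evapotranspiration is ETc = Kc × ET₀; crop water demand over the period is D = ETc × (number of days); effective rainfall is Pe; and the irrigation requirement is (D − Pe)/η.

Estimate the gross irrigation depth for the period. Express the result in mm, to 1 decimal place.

ET₀ = 0.79 × 8.6 = 6.7940 mm/d
ETc = Kc × ET₀ = 1.16 × 6.7940 = 7.8810 mm/d
Crop demand D = ETc × 7 d = 7.8810 × 7 = 55.167 mm
D − Pe = 55.167 − 7.2 = 47.967 mm
Gross irrigation = 47.967 / 0.58 = 82.702 mm

82.7 mm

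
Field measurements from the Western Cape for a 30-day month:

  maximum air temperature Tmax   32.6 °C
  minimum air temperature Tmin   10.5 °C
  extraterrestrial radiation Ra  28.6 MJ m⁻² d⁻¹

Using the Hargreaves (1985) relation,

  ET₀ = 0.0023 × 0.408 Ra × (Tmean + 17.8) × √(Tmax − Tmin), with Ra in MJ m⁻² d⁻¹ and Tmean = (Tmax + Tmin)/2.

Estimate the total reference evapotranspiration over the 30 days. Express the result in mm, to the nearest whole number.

149 mm

Tmean = (32.6 + 10.5)/2 = 21.55 °C
0.408 Ra = 0.408 × 28.6 = 11.6688 mm/d equivalent
ET₀ = 0.0023 × 11.6688 × (21.55 + 17.8) × √22.1 = 0.0023 × 11.6688 × 39.35 × 4.7011 = 4.9648 mm/d
Over 30 days: 4.9648 × 30 = 148.944 mm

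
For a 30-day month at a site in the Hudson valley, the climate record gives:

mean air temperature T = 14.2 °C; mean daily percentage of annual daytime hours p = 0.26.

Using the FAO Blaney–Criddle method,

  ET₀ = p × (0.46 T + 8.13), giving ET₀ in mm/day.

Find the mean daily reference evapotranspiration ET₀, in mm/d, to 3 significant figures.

3.81 mm/d

ET₀ = 0.26 × (0.46 × 14.2 + 8.13) = 0.26 × 14.662 = 3.8121 mm/d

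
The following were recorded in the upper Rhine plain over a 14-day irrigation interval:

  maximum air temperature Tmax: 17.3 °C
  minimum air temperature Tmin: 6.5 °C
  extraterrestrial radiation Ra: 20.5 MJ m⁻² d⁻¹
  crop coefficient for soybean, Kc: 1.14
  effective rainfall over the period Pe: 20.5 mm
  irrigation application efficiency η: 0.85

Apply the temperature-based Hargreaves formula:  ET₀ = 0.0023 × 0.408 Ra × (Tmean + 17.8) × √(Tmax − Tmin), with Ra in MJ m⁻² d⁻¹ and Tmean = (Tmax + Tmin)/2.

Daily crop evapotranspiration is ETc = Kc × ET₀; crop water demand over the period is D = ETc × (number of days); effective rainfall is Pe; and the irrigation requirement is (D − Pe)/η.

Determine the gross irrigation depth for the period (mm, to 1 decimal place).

11.1 mm

Tmean = (17.3 + 6.5)/2 = 11.90 °C
0.408 Ra = 0.408 × 20.5 = 8.3640 mm/d equivalent
ET₀ = 0.0023 × 8.3640 × (11.90 + 17.8) × √10.8 = 0.0023 × 8.3640 × 29.70 × 3.2863 = 1.8776 mm/d
ETc = Kc × ET₀ = 1.14 × 1.8776 = 2.1405 mm/d
Crop demand D = ETc × 14 d = 2.1405 × 14 = 29.967 mm
D − Pe = 29.967 − 20.5 = 9.467 mm
Gross irrigation = 9.467 / 0.85 = 11.138 mm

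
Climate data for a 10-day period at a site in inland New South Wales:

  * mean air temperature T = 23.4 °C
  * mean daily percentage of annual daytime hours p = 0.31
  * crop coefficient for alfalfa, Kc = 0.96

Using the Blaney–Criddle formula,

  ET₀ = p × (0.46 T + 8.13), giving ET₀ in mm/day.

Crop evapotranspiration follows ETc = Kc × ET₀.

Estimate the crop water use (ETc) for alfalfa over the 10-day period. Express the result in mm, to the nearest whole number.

56 mm

ET₀ = 0.31 × (0.46 × 23.4 + 8.13) = 0.31 × 18.894 = 5.8571 mm/d
ETc = Kc × ET₀ = 0.96 × 5.8571 = 5.6228 mm/d
Over 10 days: 5.6228 × 10 = 56.228 mm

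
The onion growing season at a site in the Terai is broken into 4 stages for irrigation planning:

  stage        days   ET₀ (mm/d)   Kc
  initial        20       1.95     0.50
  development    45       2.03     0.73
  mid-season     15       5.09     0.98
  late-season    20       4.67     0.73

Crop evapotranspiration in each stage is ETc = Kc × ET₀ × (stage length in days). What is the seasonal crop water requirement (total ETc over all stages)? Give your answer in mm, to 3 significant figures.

initial: 0.50 × 1.95 × 20 = 19.50 mm
development: 0.73 × 2.03 × 45 = 66.69 mm
mid-season: 0.98 × 5.09 × 15 = 74.82 mm
late-season: 0.73 × 4.67 × 20 = 68.18 mm
Seasonal total = 229.19 mm

229 mm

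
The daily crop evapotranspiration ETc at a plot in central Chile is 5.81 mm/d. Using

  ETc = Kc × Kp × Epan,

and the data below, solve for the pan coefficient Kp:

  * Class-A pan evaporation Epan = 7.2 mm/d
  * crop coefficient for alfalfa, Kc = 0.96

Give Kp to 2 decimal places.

ETc = Kc × Kp × Epan  ⇒  Kp = ETc / (Kc × Epan)
Kp = 5.81 / (0.96 × 7.2) = 5.81 / 6.912 = 0.8406

0.84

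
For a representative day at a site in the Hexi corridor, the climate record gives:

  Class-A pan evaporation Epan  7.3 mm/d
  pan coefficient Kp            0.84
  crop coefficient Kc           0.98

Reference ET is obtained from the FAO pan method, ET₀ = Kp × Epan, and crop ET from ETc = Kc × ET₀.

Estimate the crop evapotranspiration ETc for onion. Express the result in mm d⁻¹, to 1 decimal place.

6.0 mm d⁻¹

ET₀ = 0.84 × 7.3 = 6.1320 mm/d
ETc = Kc × ET₀ = 0.98 × 6.1320 = 6.0094 mm/d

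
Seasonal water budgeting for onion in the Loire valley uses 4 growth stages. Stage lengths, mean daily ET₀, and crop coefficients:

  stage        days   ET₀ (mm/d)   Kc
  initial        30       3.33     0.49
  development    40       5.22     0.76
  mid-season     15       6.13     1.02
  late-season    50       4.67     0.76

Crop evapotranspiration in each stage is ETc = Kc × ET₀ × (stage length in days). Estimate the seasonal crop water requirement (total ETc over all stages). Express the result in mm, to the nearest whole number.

initial: 0.49 × 3.33 × 30 = 48.95 mm
development: 0.76 × 5.22 × 40 = 158.69 mm
mid-season: 1.02 × 6.13 × 15 = 93.79 mm
late-season: 0.76 × 4.67 × 50 = 177.46 mm
Seasonal total = 478.89 mm

479 mm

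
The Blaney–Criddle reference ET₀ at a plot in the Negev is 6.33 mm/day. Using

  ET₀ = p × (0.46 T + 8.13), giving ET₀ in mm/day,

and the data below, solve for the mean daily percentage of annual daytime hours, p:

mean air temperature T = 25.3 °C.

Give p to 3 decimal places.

0.320

p = ET₀ / (0.46 T + 8.13) = 6.33 / (0.46 × 25.3 + 8.13) = 6.33 / 19.768 = 0.3202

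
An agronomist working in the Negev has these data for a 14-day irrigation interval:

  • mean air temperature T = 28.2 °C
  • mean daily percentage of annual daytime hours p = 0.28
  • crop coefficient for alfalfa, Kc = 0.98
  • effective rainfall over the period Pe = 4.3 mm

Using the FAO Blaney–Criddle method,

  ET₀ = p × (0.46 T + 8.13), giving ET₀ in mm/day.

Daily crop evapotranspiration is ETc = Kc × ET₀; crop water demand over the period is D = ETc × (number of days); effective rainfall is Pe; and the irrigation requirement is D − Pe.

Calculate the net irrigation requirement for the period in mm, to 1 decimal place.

ET₀ = 0.28 × (0.46 × 28.2 + 8.13) = 0.28 × 21.102 = 5.9086 mm/d
ETc = Kc × ET₀ = 0.98 × 5.9086 = 5.7904 mm/d
Crop demand D = ETc × 14 d = 5.7904 × 14 = 81.066 mm
D − Pe = 81.066 − 4.3 = 76.766 mm

76.8 mm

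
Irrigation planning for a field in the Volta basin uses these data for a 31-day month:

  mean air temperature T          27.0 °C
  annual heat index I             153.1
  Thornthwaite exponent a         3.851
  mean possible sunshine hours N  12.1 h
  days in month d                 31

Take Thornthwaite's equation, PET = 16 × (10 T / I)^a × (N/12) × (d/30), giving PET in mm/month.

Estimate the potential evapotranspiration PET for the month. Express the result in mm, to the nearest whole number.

148 mm

10T/I = 10 × 27.0 / 153.1 = 1.7636
(10T/I)^a = 1.7636^3.851 = 8.8897
Uncorrected PET = 16 × 8.8897 = 142.235 mm
Correction = (N/12)(d/30) = (12.1/12)(31/30) = 1.0419
PET = 142.235 × 1.0419 = 148.195 mm/month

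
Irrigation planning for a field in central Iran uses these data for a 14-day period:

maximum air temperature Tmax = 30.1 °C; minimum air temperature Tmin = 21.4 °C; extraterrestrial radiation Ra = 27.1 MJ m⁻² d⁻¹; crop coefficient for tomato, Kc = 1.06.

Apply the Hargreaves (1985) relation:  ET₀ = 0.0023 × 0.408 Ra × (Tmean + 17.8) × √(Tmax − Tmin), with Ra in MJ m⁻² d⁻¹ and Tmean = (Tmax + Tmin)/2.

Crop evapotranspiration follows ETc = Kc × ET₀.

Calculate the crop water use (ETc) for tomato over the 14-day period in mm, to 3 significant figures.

48.5 mm

Tmean = (30.1 + 21.4)/2 = 25.75 °C
0.408 Ra = 0.408 × 27.1 = 11.0568 mm/d equivalent
ET₀ = 0.0023 × 11.0568 × (25.75 + 17.8) × √8.7 = 0.0023 × 11.0568 × 43.55 × 2.9496 = 3.2667 mm/d
ETc = Kc × ET₀ = 1.06 × 3.2667 = 3.4627 mm/d
Over 14 days: 3.4627 × 14 = 48.478 mm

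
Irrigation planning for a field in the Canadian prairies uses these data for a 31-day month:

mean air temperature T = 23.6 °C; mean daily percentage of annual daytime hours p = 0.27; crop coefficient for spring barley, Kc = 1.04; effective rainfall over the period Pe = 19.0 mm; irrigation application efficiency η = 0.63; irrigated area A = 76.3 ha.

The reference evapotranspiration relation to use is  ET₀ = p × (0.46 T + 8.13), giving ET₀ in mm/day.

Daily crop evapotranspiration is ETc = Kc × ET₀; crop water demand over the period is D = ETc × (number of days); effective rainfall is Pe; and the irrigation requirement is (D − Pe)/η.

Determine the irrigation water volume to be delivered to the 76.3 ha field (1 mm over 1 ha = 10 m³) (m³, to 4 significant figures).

177100 m³

ET₀ = 0.27 × (0.46 × 23.6 + 8.13) = 0.27 × 18.986 = 5.1262 mm/d
ETc = Kc × ET₀ = 1.04 × 5.1262 = 5.3312 mm/d
Crop demand D = ETc × 31 d = 5.3312 × 31 = 165.267 mm
D − Pe = 165.267 − 19.0 = 146.267 mm
Gross irrigation = 146.267 / 0.63 = 232.170 mm
Volume = 232.170 mm × 76.3 ha × 10 = 177145.7 m³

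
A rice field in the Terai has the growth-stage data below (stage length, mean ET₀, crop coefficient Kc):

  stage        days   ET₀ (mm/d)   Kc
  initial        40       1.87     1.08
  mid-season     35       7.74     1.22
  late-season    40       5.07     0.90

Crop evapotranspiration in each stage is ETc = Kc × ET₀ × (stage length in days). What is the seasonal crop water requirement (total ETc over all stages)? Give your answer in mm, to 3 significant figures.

594 mm

initial: 1.08 × 1.87 × 40 = 80.78 mm
mid-season: 1.22 × 7.74 × 35 = 330.50 mm
late-season: 0.90 × 5.07 × 40 = 182.52 mm
Seasonal total = 593.80 mm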